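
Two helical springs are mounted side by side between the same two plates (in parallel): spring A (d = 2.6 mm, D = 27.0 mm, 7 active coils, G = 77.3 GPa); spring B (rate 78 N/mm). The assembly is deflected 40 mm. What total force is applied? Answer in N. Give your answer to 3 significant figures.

3250 N

k_A = Gd⁴/(8D³N_a) = (77.3×10³)(2.6⁴)/(8·27.0³·7) = 3.2047 N/mm
Parallel: k_eq = 3.2047 + 78 = 81.205 N/mm
F = k_eq·δ = 81.205·40 = 3248.2 N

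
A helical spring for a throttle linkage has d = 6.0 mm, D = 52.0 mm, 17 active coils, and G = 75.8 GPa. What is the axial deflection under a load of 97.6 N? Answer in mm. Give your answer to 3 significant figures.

k = Gd⁴/(8D³N_a) = (75.8×10³)(6.0⁴)/(8·52.0³·17) = 5.1372 N/mm
δ = F/k = 97.6 / 5.1372 = 18.999 mm

19.0 mm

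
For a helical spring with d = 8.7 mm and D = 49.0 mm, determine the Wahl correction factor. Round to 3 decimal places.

C = D/d = 49.0/8.7 = 5.6322
K_W = (4C−1)/(4C−4) + 0.615/C = 21.529/18.529 + 0.1092 = 1.2711

1.271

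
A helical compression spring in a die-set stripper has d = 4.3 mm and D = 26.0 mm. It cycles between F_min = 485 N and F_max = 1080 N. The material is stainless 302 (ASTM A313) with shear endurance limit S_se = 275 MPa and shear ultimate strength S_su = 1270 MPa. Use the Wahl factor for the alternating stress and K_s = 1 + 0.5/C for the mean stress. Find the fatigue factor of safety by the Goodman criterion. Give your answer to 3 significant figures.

0.595

C = D/d = 26.0/4.3 = 6.0465; K_W = (4C−1)/(4C−4)+0.615/C = 1.2503; K_s = 1+0.5/C = 1.0827
F_a = (F_max−F_min)/2 = 297.5 N; F_m = (F_max+F_min)/2 = 782.5 N
τ_a = K_W·8F_aD/(πd³) = 1.2503 × 247.74 = 309.76 MPa
τ_m = K_s·8F_mD/(πd³) = 1.0827 × 651.62 = 705.5 MPa
Goodman: 1/n_f = τ_a/S_se + τ_m/S_su = 309.76/275 + 705.5/1270 = 1.12638 + 0.55551 = 1.6819
n_f = 1/1.6819 = 0.5946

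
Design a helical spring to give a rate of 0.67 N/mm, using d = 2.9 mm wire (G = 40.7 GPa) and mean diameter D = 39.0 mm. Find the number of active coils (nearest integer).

9

N_a = Gd⁴/(8D³k) = (40.7×10³ × 2.9⁴)/(8 × 39.0³ × 0.67)
    = 2.87863e+06 / 317950 = 9.054 → 9 coils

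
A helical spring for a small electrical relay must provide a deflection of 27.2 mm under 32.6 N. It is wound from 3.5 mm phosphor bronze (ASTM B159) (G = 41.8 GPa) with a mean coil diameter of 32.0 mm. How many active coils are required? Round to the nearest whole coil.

20

Required rate k = F/δ = 32.6/27.2 = 1.1985 N/mm
N_a = Gd⁴/(8D³k) = (41.8×10³ × 3.5⁴)/(8 × 32.0³ × 1.1985)
    = 6.27261e+06 / 314187 = 19.96 → 20 coils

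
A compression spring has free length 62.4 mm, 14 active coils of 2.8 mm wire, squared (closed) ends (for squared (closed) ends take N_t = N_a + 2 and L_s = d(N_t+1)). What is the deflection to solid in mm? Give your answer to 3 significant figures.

14.8 mm

N_t = 16; L_s = 2.8·17 = 47.6 mm
δ_solid = L₀ − L_s = 62.4 − 47.6 = 14.8 mm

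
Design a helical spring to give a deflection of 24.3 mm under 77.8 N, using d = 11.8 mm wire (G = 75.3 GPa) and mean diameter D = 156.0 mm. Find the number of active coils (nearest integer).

Required rate k = F/δ = 77.8/24.3 = 3.2016 N/mm
N_a = Gd⁴/(8D³k) = (75.3×10³ × 11.8⁴)/(8 × 156.0³ × 3.2016)
    = 1.4599e+09 / 9.72382e+07 = 15.01 → 15 coils

15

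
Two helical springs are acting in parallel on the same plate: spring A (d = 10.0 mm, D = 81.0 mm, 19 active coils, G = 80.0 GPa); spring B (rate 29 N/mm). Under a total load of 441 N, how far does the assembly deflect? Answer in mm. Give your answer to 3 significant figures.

k_A = Gd⁴/(8D³N_a) = (80.0×10³)(10.0⁴)/(8·81.0³·19) = 9.9036 N/mm
Parallel: k_eq = 9.9036 + 29 = 38.904 N/mm
δ = F/k_eq = 441/38.904 = 11.336 mm

11.3 mm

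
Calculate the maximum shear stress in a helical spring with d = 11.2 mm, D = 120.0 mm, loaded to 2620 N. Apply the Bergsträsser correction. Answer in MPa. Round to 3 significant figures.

641 MPa

Spring index C = D/d = 120.0/11.2 = 10.7143
K_B = (4C+2)/(4C−3) = 44.857/39.857 = 1.1254
τ₀ = 8FD/(πd³) = 8·2620·120.0/(π·11.2³) = 2.5152e+06/4413.7 = 569.86 MPa
τ_max = K·τ₀ = 1.1254 × 569.86 = 641.35 MPa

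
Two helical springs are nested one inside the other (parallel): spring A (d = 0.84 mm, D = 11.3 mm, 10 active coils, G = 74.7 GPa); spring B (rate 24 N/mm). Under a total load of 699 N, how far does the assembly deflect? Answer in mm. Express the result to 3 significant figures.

28.7 mm

k_A = Gd⁴/(8D³N_a) = (74.7×10³)(0.84⁴)/(8·11.3³·10) = 0.32219 N/mm
Parallel: k_eq = 0.32219 + 24 = 24.322 N/mm
δ = F/k_eq = 699/24.322 = 28.739 mm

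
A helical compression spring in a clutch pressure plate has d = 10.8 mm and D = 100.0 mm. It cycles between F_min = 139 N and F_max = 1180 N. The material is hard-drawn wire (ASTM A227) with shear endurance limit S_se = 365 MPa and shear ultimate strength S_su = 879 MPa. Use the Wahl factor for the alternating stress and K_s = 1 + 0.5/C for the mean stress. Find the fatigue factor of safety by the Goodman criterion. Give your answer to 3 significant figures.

C = D/d = 100.0/10.8 = 9.2593; K_W = (4C−1)/(4C−4)+0.615/C = 1.1572; K_s = 1+0.5/C = 1.0540
F_a = (F_max−F_min)/2 = 520.5 N; F_m = (F_max+F_min)/2 = 659.5 N
τ_a = K_W·8F_aD/(πd³) = 1.1572 × 105.22 = 121.76 MPa
τ_m = K_s·8F_mD/(πd³) = 1.0540 × 133.32 = 140.52 MPa
Goodman: 1/n_f = τ_a/S_se + τ_m/S_su = 121.76/365 + 140.52/879 = 0.33359 + 0.15986 = 0.49345
n_f = 1/0.49345 = 2.027

2.03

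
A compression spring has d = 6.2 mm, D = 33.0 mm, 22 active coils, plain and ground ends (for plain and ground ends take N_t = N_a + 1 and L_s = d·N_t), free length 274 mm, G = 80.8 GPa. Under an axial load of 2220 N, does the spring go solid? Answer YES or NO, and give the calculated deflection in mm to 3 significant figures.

k = Gd⁴/(8D³N_a) = (80.8×10³)(6.2⁴)/(8·33.0³·22) = 18.877 N/mm
N_t = 23; L_s = 6.2·23 = 142.6 mm; δ_solid = L₀ − L_s = 274 − 142.6 = 131.4 mm
δ = F/k = 2220/18.877 = 117.61 mm
δ < δ_solid → spring does not go solid

NO, δ = 118 mm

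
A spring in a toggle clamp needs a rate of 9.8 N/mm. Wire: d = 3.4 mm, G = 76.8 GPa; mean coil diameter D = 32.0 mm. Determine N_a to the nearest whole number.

N_a = Gd⁴/(8D³k) = (76.8×10³ × 3.4⁴)/(8 × 32.0³ × 9.8)
    = 1.02631e+07 / 2.56901e+06 = 3.995 → 4 coils

4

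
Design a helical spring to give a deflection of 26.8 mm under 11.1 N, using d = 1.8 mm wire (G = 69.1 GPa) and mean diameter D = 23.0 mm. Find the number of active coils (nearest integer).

Required rate k = F/δ = 11.1/26.8 = 0.41418 N/mm
N_a = Gd⁴/(8D³k) = (69.1×10³ × 1.8⁴)/(8 × 23.0³ × 0.41418)
    = 725384 / 40314.5 = 17.99 → 18 coils

18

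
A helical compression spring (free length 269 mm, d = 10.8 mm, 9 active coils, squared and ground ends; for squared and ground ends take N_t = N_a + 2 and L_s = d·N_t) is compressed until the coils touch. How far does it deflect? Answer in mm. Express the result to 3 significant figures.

N_t = 11; L_s = 10.8·11 = 118.8 mm
δ_solid = L₀ − L_s = 269 − 118.8 = 150.2 mm

150 mm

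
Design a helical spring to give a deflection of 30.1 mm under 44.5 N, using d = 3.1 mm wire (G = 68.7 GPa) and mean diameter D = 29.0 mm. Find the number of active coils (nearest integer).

22

Required rate k = F/δ = 44.5/30.1 = 1.4784 N/mm
N_a = Gd⁴/(8D³k) = (68.7×10³ × 3.1⁴)/(8 × 29.0³ × 1.4784)
    = 6.34459e+06 / 288455 = 22 → 22 coils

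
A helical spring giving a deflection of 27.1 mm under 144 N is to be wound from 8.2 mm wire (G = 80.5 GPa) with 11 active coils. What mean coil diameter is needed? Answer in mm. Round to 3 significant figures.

Required rate k = F/δ = 144/27.1 = 5.3137 N/mm
D = (Gd⁴/(8N_a·k))^(1/3) = (80.5×10³·8.2⁴/(8·11·5.3137))^(1/3)
  = (778351)^(1/3) = 91.9867 mm

92.0 mm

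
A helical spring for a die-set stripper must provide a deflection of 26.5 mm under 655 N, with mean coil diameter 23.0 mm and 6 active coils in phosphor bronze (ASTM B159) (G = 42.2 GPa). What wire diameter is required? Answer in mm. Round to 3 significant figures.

4.30 mm

Required rate k = F/δ = 655/26.5 = 24.717 N/mm
d = (8D³N_a·k / G)^(1/4) = (8·23.0³·6·24.717 / (42.2×10³))^0.25
  = (342.06)^0.25 = 4.3006 mm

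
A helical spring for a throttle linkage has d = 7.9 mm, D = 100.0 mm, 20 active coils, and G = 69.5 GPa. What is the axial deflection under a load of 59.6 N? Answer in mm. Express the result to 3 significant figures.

k = Gd⁴/(8D³N_a) = (69.5×10³)(7.9⁴)/(8·100.0³·20) = 1.6919 N/mm
δ = F/k = 59.6 / 1.6919 = 35.227 mm

35.2 mm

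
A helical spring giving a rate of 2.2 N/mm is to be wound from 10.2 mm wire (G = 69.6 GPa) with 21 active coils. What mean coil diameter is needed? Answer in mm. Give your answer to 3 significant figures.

127 mm

D = (Gd⁴/(8N_a·k))^(1/3) = (69.6×10³·10.2⁴/(8·21·2.2))^(1/3)
  = (2.03835e+06)^(1/3) = 126.7922 mm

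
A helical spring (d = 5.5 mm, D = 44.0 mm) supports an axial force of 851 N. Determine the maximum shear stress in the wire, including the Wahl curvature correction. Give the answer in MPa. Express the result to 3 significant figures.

679 MPa

Spring index C = D/d = 44.0/5.5 = 8.0000
K_W = (4C−1)/(4C−4) + 0.615/C = 31.000/28.000 + 0.0769 = 1.1840
τ₀ = 8FD/(πd³) = 8·851·44.0/(π·5.5³) = 299552/522.68 = 573.11 MPa
τ_max = K·τ₀ = 1.1840 × 573.11 = 678.57 MPa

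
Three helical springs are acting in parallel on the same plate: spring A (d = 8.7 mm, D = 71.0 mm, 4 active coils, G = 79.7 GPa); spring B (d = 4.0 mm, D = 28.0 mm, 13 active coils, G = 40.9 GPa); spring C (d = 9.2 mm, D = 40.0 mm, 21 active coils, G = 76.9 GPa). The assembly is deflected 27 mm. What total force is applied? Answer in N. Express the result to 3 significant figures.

2580 N

k_A = Gd⁴/(8D³N_a) = (79.7×10³)(8.7⁴)/(8·71.0³·4) = 39.867 N/mm
k_B = Gd⁴/(8D³N_a) = (40.9×10³)(4.0⁴)/(8·28.0³·13) = 4.5862 N/mm
k_C = Gd⁴/(8D³N_a) = (76.9×10³)(9.2⁴)/(8·40.0³·21) = 51.238 N/mm
Parallel: k_eq = 39.867 + 4.5862 + 51.238 = 95.69 N/mm
F = k_eq·δ = 95.69·27 = 2583.6 N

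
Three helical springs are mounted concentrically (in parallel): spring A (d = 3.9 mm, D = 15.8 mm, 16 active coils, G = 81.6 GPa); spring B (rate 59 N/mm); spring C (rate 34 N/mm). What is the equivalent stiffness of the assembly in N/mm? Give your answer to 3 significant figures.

130 N/mm

k_A = Gd⁴/(8D³N_a) = (81.6×10³)(3.9⁴)/(8·15.8³·16) = 37.391 N/mm
Parallel: k_eq = 37.391 + 59 + 34 = 130.39 N/mm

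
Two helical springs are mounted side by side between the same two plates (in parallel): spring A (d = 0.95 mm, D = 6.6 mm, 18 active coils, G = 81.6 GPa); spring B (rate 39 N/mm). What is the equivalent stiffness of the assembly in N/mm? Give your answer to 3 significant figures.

40.6 N/mm

k_A = Gd⁴/(8D³N_a) = (81.6×10³)(0.95⁴)/(8·6.6³·18) = 1.6054 N/mm
Parallel: k_eq = 1.6054 + 39 = 40.605 N/mm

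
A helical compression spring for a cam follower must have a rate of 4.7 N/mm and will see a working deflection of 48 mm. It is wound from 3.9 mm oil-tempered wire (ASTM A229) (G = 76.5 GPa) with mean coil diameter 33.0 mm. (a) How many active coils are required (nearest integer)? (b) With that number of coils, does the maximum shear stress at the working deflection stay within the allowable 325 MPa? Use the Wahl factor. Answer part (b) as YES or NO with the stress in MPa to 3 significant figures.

(a) 13 coils; (b) NO, τ_max = 378 MPa

N_a = Gd⁴/(8D³k) = (76.5×10³)(3.9⁴)/(8·33.0³·4.7) = 13.1 → N_a = 13
Actual rate k = Gd⁴/(8D³·13) = 4.7353 N/mm
Working load F = kδ = 4.7353·48 = 227.29 N
C = 33.0/3.9 = 8.4615; K_W = (4C−1)/(4C−4)+0.615/C = 1.1732
τ_max = K_W·8FD/(πd³) = 1.1732·321.99 = 377.76 MPa
τ_max > 325 MPa → exceeds allowable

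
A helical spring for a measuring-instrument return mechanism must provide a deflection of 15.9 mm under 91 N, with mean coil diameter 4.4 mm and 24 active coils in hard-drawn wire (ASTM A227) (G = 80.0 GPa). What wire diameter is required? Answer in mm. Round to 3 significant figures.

1.04 mm

Required rate k = F/δ = 91/15.9 = 5.7233 N/mm
d = (8D³N_a·k / G)^(1/4) = (8·4.4³·24·5.7233 / (80.0×10³))^0.25
  = (1.1701)^0.25 = 1.0400 mm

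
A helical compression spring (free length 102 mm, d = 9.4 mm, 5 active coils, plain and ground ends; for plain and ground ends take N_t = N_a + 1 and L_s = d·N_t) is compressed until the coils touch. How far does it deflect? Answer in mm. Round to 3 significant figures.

N_t = 6; L_s = 9.4·6 = 56.4 mm
δ_solid = L₀ − L_s = 102 − 56.4 = 45.6 mm

45.6 mm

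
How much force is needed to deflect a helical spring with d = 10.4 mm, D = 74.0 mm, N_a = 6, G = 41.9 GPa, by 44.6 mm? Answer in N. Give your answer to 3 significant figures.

k = Gd⁴/(8D³N_a) = (41.9×10³)(10.4⁴)/(8·74.0³·6) = 25.201 N/mm
F = k·δ = 25.201 × 44.6 = 1123.9 N

1120 N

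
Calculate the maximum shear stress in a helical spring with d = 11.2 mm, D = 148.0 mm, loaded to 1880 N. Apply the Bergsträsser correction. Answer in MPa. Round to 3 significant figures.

Spring index C = D/d = 148.0/11.2 = 13.2143
K_B = (4C+2)/(4C−3) = 54.857/49.857 = 1.1003
τ₀ = 8FD/(πd³) = 8·1880·148.0/(π·11.2³) = 2.22592e+06/4413.7 = 504.32 MPa
τ_max = K·τ₀ = 1.1003 × 504.32 = 554.9 MPa

555 MPa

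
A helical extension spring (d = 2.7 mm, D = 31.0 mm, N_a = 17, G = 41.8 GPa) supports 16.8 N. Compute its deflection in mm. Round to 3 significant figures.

k = Gd⁴/(8D³N_a) = (41.8×10³)(2.7⁴)/(8·31.0³·17) = 0.54829 N/mm
δ = F/k = 16.8 / 0.54829 = 30.641 mm

30.6 mm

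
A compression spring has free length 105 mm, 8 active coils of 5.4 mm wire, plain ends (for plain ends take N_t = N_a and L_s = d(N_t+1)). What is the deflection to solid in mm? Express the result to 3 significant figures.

56.4 mm

N_t = 8; L_s = 5.4·9 = 48.6 mm
δ_solid = L₀ − L_s = 105 − 48.6 = 56.4 mm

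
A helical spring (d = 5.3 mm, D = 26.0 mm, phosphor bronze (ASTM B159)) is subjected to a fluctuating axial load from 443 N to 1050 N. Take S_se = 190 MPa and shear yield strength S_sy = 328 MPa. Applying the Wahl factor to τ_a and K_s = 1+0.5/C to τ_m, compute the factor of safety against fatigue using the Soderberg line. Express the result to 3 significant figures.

C = D/d = 26.0/5.3 = 4.9057; K_W = (4C−1)/(4C−4)+0.615/C = 1.3174; K_s = 1+0.5/C = 1.1019
F_a = (F_max−F_min)/2 = 303.5 N; F_m = (F_max+F_min)/2 = 746.5 N
τ_a = K_W·8F_aD/(πd³) = 1.3174 × 134.97 = 177.81 MPa
τ_m = K_s·8F_mD/(πd³) = 1.1019 × 331.98 = 365.82 MPa
Soderberg: 1/n_f = τ_a/S_se + τ_m/S_sy = 177.81/190 + 365.82/328 = 0.93585 + 1.11530 = 2.0512
n_f = 1/2.0512 = 0.4875

0.488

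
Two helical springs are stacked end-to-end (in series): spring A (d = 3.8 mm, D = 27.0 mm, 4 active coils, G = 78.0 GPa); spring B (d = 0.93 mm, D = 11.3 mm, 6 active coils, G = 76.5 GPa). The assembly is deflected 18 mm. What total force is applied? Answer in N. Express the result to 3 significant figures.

14.4 N

k_A = Gd⁴/(8D³N_a) = (78.0×10³)(3.8⁴)/(8·27.0³·4) = 25.822 N/mm
k_B = Gd⁴/(8D³N_a) = (76.5×10³)(0.93⁴)/(8·11.3³·6) = 0.82626 N/mm
Series: 1/k_eq = 1/25.822 + 1/0.82626 = 1.249; k_eq = 0.80064 N/mm
F = k_eq·δ = 0.80064·18 = 14.412 N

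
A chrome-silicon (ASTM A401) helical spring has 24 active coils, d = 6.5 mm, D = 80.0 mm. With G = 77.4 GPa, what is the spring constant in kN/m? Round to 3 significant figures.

1.41 kN/m

k = Gd⁴/(8D³N_a) = (77.4×10³ × 6.5⁴) / (8 × 80.0³ × 24)
  = 1.38164e+08 / 9.8304e+07 = 1.4055 N/mm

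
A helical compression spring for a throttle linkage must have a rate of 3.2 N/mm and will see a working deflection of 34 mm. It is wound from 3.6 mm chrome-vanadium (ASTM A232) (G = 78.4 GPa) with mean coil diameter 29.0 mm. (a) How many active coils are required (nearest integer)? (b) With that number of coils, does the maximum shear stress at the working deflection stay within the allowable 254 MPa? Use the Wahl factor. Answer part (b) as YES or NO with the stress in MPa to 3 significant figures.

N_a = Gd⁴/(8D³k) = (78.4×10³)(3.6⁴)/(8·29.0³·3.2) = 21.09 → N_a = 21
Actual rate k = Gd⁴/(8D³·21) = 3.2138 N/mm
Working load F = kδ = 3.2138·34 = 109.27 N
C = 29.0/3.6 = 8.0556; K_W = (4C−1)/(4C−4)+0.615/C = 1.1826
τ_max = K_W·8FD/(πd³) = 1.1826·172.95 = 204.54 MPa
τ_max ≤ 254 MPa → acceptable

(a) 21 coils; (b) YES, τ_max = 205 MPa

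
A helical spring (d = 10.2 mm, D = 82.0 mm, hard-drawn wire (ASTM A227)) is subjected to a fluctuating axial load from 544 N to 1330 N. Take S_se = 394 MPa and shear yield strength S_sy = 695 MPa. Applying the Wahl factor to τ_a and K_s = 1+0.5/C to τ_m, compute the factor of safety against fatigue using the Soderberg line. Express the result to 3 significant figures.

C = D/d = 82.0/10.2 = 8.0392; K_W = (4C−1)/(4C−4)+0.615/C = 1.1830; K_s = 1+0.5/C = 1.0622
F_a = (F_max−F_min)/2 = 393 N; F_m = (F_max+F_min)/2 = 937 N
τ_a = K_W·8F_aD/(πd³) = 1.1830 × 77.33 = 91.485 MPa
τ_m = K_s·8F_mD/(πd³) = 1.0622 × 184.37 = 195.84 MPa
Soderberg: 1/n_f = τ_a/S_se + τ_m/S_sy = 91.485/394 + 195.84/695 = 0.23219 + 0.28178 = 0.51398
n_f = 1/0.51398 = 1.946

1.95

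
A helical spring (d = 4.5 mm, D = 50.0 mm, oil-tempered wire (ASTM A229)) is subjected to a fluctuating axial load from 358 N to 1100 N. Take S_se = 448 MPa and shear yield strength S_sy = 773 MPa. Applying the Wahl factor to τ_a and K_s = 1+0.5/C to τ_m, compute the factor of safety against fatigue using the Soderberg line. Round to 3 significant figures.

0.373

C = D/d = 50.0/4.5 = 11.1111; K_W = (4C−1)/(4C−4)+0.615/C = 1.1295; K_s = 1+0.5/C = 1.0450
F_a = (F_max−F_min)/2 = 371 N; F_m = (F_max+F_min)/2 = 729 N
τ_a = K_W·8F_aD/(πd³) = 1.1295 × 518.38 = 585.52 MPa
τ_m = K_s·8F_mD/(πd³) = 1.0450 × 1018.6 = 1064.4 MPa
Soderberg: 1/n_f = τ_a/S_se + τ_m/S_sy = 585.52/448 + 1064.4/773 = 1.30697 + 1.37701 = 2.684
n_f = 1/2.684 = 0.3726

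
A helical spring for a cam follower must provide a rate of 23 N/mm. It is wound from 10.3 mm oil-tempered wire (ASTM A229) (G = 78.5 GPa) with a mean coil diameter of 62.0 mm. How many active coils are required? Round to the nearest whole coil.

20

N_a = Gd⁴/(8D³k) = (78.5×10³ × 10.3⁴)/(8 × 62.0³ × 23)
    = 8.83524e+08 / 4.38524e+07 = 20.15 → 20 coils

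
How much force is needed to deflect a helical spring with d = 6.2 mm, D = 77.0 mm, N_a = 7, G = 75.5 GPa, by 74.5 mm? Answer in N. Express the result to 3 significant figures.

k = Gd⁴/(8D³N_a) = (75.5×10³)(6.2⁴)/(8·77.0³·7) = 4.3637 N/mm
F = k·δ = 4.3637 × 74.5 = 325.09 N

325 N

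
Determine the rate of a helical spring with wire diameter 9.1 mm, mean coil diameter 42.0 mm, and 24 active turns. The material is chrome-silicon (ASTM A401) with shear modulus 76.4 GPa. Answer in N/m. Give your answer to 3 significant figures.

k = Gd⁴/(8D³N_a) = (76.4×10³ × 9.1⁴) / (8 × 42.0³ × 24)
  = 5.23913e+08 / 1.42249e+07 = 36.831 N/mm = 36831 N/m

36800 N/m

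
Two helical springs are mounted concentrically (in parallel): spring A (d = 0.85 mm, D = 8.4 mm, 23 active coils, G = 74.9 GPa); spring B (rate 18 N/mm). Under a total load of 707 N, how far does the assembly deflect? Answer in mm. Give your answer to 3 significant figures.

k_A = Gd⁴/(8D³N_a) = (74.9×10³)(0.85⁴)/(8·8.4³·23) = 0.35851 N/mm
Parallel: k_eq = 0.35851 + 18 = 18.359 N/mm
δ = F/k_eq = 707/18.359 = 38.511 mm

38.5 mm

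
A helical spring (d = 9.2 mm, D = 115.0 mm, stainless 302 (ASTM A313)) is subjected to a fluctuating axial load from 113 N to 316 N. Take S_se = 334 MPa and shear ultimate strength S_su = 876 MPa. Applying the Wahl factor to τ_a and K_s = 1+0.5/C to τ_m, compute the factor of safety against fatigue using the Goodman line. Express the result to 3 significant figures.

4.48

C = D/d = 115.0/9.2 = 12.5000; K_W = (4C−1)/(4C−4)+0.615/C = 1.1144; K_s = 1+0.5/C = 1.0400
F_a = (F_max−F_min)/2 = 101.5 N; F_m = (F_max+F_min)/2 = 214.5 N
τ_a = K_W·8F_aD/(πd³) = 1.1144 × 38.172 = 42.539 MPa
τ_m = K_s·8F_mD/(πd³) = 1.0400 × 80.668 = 83.895 MPa
Goodman: 1/n_f = τ_a/S_se + τ_m/S_su = 42.539/334 + 83.895/876 = 0.12736 + 0.09577 = 0.22313
n_f = 1/0.22313 = 4.482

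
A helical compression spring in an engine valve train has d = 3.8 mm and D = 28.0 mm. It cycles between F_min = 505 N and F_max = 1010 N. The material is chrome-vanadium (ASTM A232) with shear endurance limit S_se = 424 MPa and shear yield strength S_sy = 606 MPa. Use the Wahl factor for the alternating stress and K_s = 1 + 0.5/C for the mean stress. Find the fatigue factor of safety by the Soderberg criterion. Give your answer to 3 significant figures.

C = D/d = 28.0/3.8 = 7.3684; K_W = (4C−1)/(4C−4)+0.615/C = 1.2012; K_s = 1+0.5/C = 1.0679
F_a = (F_max−F_min)/2 = 252.5 N; F_m = (F_max+F_min)/2 = 757.5 N
τ_a = K_W·8F_aD/(πd³) = 1.2012 × 328.1 = 394.13 MPa
τ_m = K_s·8F_mD/(πd³) = 1.0679 × 984.31 = 1051.1 MPa
Soderberg: 1/n_f = τ_a/S_se + τ_m/S_sy = 394.13/424 + 1051.1/606 = 0.92954 + 1.73448 = 2.664
n_f = 1/2.664 = 0.3754

0.375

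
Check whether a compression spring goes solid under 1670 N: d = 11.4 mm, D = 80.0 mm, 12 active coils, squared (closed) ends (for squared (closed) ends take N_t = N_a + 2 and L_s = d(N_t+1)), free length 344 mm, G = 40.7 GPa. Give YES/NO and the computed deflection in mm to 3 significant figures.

NO, δ = 119 mm

k = Gd⁴/(8D³N_a) = (40.7×10³)(11.4⁴)/(8·80.0³·12) = 13.985 N/mm
N_t = 14; L_s = 11.4·15 = 171 mm; δ_solid = L₀ − L_s = 344 − 171 = 173 mm
δ = F/k = 1670/13.985 = 119.41 mm
δ < δ_solid → spring does not go solid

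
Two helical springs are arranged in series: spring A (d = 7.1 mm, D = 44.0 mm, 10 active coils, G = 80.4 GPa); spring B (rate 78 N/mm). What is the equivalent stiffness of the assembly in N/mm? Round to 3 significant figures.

k_A = Gd⁴/(8D³N_a) = (80.4×10³)(7.1⁴)/(8·44.0³·10) = 29.981 N/mm
Series: 1/k_eq = 1/29.981 + 1/78 = 0.046175; k_eq = 21.657 N/mm

21.7 N/mm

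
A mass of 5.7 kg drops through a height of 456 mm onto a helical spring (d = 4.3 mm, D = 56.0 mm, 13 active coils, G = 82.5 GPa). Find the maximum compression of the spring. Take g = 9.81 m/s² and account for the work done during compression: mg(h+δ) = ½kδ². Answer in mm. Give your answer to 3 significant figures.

222 mm

k = Gd⁴/(8D³N_a) = (82.5×10³)(4.3⁴)/(8·56.0³·13) = 1.5443 N/mm
W = mg = 5.7 × 9.81 = 55.917 N
½kδ² − Wδ − Wh = 0 → δ = (W + √(W² + 2kWh))/k
δ = (55.917 + √(3126.7 + 78753.4))/1.5443 = (55.917 + 286.15)/1.5443 = 221.5 mm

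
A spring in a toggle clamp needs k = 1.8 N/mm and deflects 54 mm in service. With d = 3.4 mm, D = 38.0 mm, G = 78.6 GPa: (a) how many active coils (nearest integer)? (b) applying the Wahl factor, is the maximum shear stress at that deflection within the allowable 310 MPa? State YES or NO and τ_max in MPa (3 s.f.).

(a) 13 coils; (b) YES, τ_max = 276 MPa

N_a = Gd⁴/(8D³k) = (78.6×10³)(3.4⁴)/(8·38.0³·1.8) = 13.29 → N_a = 13
Actual rate k = Gd⁴/(8D³·13) = 1.8406 N/mm
Working load F = kδ = 1.8406·54 = 99.391 N
C = 38.0/3.4 = 11.1765; K_W = (4C−1)/(4C−4)+0.615/C = 1.1287
τ_max = K_W·8FD/(πd³) = 1.1287·244.7 = 276.2 MPa
τ_max ≤ 310 MPa → acceptable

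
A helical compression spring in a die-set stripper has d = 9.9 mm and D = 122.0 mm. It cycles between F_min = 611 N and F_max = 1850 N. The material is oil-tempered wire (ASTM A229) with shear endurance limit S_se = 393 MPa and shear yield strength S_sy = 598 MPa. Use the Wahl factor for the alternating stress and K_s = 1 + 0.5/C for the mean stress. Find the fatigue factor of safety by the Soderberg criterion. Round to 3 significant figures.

C = D/d = 122.0/9.9 = 12.3232; K_W = (4C−1)/(4C−4)+0.615/C = 1.1161; K_s = 1+0.5/C = 1.0406
F_a = (F_max−F_min)/2 = 619.5 N; F_m = (F_max+F_min)/2 = 1230.5 N
τ_a = K_W·8F_aD/(πd³) = 1.1161 × 198.35 = 221.39 MPa
τ_m = K_s·8F_mD/(πd³) = 1.0406 × 393.98 = 409.97 MPa
Soderberg: 1/n_f = τ_a/S_se + τ_m/S_sy = 221.39/393 + 409.97/598 = 0.56333 + 0.68556 = 1.2489
n_f = 1/1.2489 = 0.8007

0.801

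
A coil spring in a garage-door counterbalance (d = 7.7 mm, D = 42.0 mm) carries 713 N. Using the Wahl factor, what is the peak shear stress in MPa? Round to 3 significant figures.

Spring index C = D/d = 42.0/7.7 = 5.4545
K_W = (4C−1)/(4C−4) + 0.615/C = 20.818/17.818 + 0.1128 = 1.2811
τ₀ = 8FD/(πd³) = 8·713·42.0/(π·7.7³) = 239568/1434.2 = 167.03 MPa
τ_max = K·τ₀ = 1.2811 × 167.03 = 213.99 MPa

214 MPa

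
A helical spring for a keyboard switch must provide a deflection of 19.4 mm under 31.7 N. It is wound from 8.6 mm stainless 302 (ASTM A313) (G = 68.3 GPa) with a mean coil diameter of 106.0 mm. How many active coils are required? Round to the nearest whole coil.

24

Required rate k = F/δ = 31.7/19.4 = 1.634 N/mm
N_a = Gd⁴/(8D³k) = (68.3×10³ × 8.6⁴)/(8 × 106.0³ × 1.634)
    = 3.73607e+08 / 1.55692e+07 = 24 → 24 coils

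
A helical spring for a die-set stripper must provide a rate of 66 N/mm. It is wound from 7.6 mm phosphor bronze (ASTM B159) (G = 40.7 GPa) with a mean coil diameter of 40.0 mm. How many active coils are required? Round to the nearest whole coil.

N_a = Gd⁴/(8D³k) = (40.7×10³ × 7.6⁴)/(8 × 40.0³ × 66)
    = 1.35784e+08 / 3.3792e+07 = 4.018 → 4 coils

4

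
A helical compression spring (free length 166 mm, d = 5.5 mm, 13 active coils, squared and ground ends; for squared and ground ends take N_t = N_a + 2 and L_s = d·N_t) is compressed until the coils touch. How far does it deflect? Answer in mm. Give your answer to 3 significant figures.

N_t = 15; L_s = 5.5·15 = 82.5 mm
δ_solid = L₀ − L_s = 166 − 82.5 = 83.5 mm

83.5 mm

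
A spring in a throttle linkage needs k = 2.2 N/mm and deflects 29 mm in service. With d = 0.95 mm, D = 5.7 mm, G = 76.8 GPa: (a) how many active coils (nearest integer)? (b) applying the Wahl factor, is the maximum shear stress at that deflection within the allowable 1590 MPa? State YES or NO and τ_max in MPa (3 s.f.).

N_a = Gd⁴/(8D³k) = (76.8×10³)(0.95⁴)/(8·5.7³·2.2) = 19.19 → N_a = 19
Actual rate k = Gd⁴/(8D³·19) = 2.2222 N/mm
Working load F = kδ = 2.2222·29 = 64.444 N
C = 5.7/0.95 = 6.0000; K_W = (4C−1)/(4C−4)+0.615/C = 1.2525
τ_max = K_W·8FD/(πd³) = 1.2525·1091 = 1366.5 MPa
τ_max ≤ 1590 MPa → acceptable

(a) 19 coils; (b) YES, τ_max = 1370 MPa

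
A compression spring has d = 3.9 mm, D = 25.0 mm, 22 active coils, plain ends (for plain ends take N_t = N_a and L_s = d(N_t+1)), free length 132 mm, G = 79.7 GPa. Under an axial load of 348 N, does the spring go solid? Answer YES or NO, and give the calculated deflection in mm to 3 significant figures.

YES, δ = 51.9 mm

k = Gd⁴/(8D³N_a) = (79.7×10³)(3.9⁴)/(8·25.0³·22) = 6.7048 N/mm
N_t = 22; L_s = 3.9·23 = 89.7 mm; δ_solid = L₀ − L_s = 132 − 89.7 = 42.3 mm
δ = F/k = 348/6.7048 = 51.903 mm
δ ≥ δ_solid → spring goes solid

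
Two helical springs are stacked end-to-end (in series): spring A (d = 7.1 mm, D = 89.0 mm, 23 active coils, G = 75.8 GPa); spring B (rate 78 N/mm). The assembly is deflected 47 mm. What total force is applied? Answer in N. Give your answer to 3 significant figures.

k_A = Gd⁴/(8D³N_a) = (75.8×10³)(7.1⁴)/(8·89.0³·23) = 1.485 N/mm
Series: 1/k_eq = 1/1.485 + 1/78 = 0.68624; k_eq = 1.4572 N/mm
F = k_eq·δ = 1.4572·47 = 68.489 N

68.5 N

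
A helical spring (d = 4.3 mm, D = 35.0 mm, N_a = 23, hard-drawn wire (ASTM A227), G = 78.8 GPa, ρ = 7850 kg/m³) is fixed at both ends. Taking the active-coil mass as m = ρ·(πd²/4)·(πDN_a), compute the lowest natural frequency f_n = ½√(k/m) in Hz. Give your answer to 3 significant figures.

k = Gd⁴/(8D³N_a) = (78.8×10³)(4.3⁴)/(8·35.0³·23) = 3.4149 N/mm = 3414.9 N/m
Wire length L = πDN_a = π·35.0·23 = 2529 mm
m = ρ·(πd²/4)·L = 7850 × 14.522×10⁻⁶ m² × 2.529 m = 0.2883 kg
f_n = ½√(k/m) = 0.5·√(3414.9/0.2883) = 0.5·√(11845) = 54.417 Hz

54.4 Hz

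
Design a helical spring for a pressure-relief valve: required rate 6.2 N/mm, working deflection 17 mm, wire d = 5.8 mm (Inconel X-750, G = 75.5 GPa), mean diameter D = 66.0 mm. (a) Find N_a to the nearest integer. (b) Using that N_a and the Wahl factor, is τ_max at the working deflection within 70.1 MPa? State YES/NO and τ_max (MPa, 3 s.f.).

N_a = Gd⁴/(8D³k) = (75.5×10³)(5.8⁴)/(8·66.0³·6.2) = 5.992 → N_a = 6
Actual rate k = Gd⁴/(8D³·6) = 6.1914 N/mm
Working load F = kδ = 6.1914·17 = 105.25 N
C = 66.0/5.8 = 11.3793; K_W = (4C−1)/(4C−4)+0.615/C = 1.1263
τ_max = K_W·8FD/(πd³) = 1.1263·90.664 = 102.12 MPa
τ_max > 70.1 MPa → exceeds allowable

(a) 6 coils; (b) NO, τ_max = 102 MPa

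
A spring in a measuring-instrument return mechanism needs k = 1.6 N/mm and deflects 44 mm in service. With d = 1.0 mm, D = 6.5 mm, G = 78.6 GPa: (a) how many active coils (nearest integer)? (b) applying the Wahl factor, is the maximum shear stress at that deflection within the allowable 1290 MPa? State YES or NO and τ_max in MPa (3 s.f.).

N_a = Gd⁴/(8D³k) = (78.6×10³)(1.0⁴)/(8·6.5³·1.6) = 22.36 → N_a = 22
Actual rate k = Gd⁴/(8D³·22) = 1.6262 N/mm
Working load F = kδ = 1.6262·44 = 71.552 N
C = 6.5/1.0 = 6.5000; K_W = (4C−1)/(4C−4)+0.615/C = 1.2310
τ_max = K_W·8FD/(πd³) = 1.2310·1184.3 = 1457.9 MPa
τ_max > 1290 MPa → exceeds allowable

(a) 22 coils; (b) NO, τ_max = 1460 MPa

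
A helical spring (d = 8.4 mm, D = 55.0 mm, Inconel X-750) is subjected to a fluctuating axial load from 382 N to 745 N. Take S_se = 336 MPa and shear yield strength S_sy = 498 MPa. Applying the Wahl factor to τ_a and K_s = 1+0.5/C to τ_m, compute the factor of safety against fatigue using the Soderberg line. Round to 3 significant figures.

C = D/d = 55.0/8.4 = 6.5476; K_W = (4C−1)/(4C−4)+0.615/C = 1.2291; K_s = 1+0.5/C = 1.0764
F_a = (F_max−F_min)/2 = 181.5 N; F_m = (F_max+F_min)/2 = 563.5 N
τ_a = K_W·8F_aD/(πd³) = 1.2291 × 42.889 = 52.715 MPa
τ_m = K_s·8F_mD/(πd³) = 1.0764 × 133.16 = 143.32 MPa
Soderberg: 1/n_f = τ_a/S_se + τ_m/S_sy = 52.715/336 + 143.32/498 = 0.15689 + 0.28780 = 0.44469
n_f = 1/0.44469 = 2.249

2.25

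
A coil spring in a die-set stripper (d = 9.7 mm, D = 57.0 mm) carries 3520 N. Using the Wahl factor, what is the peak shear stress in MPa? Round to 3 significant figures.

705 MPa

Spring index C = D/d = 57.0/9.7 = 5.8763
K_W = (4C−1)/(4C−4) + 0.615/C = 22.505/19.505 + 0.1047 = 1.2585
τ₀ = 8FD/(πd³) = 8·3520·57.0/(π·9.7³) = 1.60512e+06/2867.2 = 559.81 MPa
τ_max = K·τ₀ = 1.2585 × 559.81 = 704.5 MPa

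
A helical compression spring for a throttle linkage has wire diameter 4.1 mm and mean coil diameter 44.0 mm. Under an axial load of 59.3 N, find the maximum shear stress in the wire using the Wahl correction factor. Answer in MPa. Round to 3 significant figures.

109 MPa

Spring index C = D/d = 44.0/4.1 = 10.7317
K_W = (4C−1)/(4C−4) + 0.615/C = 41.927/38.927 + 0.0573 = 1.1344
τ₀ = 8FD/(πd³) = 8·59.3·44.0/(π·4.1³) = 20873.6/216.52 = 96.404 MPa
τ_max = K·τ₀ = 1.1344 × 96.404 = 109.36 MPa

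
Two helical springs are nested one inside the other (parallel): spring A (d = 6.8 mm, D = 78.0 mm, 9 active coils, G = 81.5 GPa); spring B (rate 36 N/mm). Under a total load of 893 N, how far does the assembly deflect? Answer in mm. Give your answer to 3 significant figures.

k_A = Gd⁴/(8D³N_a) = (81.5×10³)(6.8⁴)/(8·78.0³·9) = 5.1001 N/mm
Parallel: k_eq = 5.1001 + 36 = 41.1 N/mm
δ = F/k_eq = 893/41.1 = 21.727 mm

21.7 mm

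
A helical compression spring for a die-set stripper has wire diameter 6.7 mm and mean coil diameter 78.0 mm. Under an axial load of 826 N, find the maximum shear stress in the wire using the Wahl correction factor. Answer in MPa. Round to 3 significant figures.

613 MPa

Spring index C = D/d = 78.0/6.7 = 11.6418
K_W = (4C−1)/(4C−4) + 0.615/C = 45.567/42.567 + 0.0528 = 1.1233
τ₀ = 8FD/(πd³) = 8·826·78.0/(π·6.7³) = 515424/944.87 = 545.49 MPa
τ_max = K·τ₀ = 1.1233 × 545.49 = 612.76 MPa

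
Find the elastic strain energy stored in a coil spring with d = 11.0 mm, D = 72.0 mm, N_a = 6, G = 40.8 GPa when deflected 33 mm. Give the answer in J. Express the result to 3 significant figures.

18.2 J

k = Gd⁴/(8D³N_a) = (40.8×10³)(11.0⁴)/(8·72.0³·6) = 33.342 N/mm
U = ½kδ² = 0.5 × 33.342 × 33² = 18155 N·mm = 18.155 J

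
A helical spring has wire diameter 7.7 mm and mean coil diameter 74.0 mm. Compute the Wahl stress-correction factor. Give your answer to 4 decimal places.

C = D/d = 74.0/7.7 = 9.6104
K_W = (4C−1)/(4C−4) + 0.615/C = 37.442/34.442 + 0.0640 = 1.1511

1.1511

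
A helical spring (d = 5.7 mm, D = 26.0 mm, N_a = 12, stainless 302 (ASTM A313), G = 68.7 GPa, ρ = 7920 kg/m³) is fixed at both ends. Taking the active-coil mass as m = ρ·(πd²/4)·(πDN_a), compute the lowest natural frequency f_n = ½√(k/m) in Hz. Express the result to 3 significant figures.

k = Gd⁴/(8D³N_a) = (68.7×10³)(5.7⁴)/(8·26.0³·12) = 42.98 N/mm = 42980 N/m
Wire length L = πDN_a = π·26.0·12 = 980.18 mm
m = ρ·(πd²/4)·L = 7920 × 25.518×10⁻⁶ m² × 0.98018 m = 0.19809 kg
f_n = ½√(k/m) = 0.5·√(42980/0.19809) = 0.5·√(2.1697e+05) = 232.9 Hz

233 Hz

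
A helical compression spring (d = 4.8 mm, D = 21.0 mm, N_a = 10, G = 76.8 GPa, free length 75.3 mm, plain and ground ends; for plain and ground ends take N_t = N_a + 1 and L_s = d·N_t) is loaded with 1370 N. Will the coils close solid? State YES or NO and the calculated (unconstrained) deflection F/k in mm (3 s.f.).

k = Gd⁴/(8D³N_a) = (76.8×10³)(4.8⁴)/(8·21.0³·10) = 55.027 N/mm
N_t = 11; L_s = 4.8·11 = 52.8 mm; δ_solid = L₀ − L_s = 75.3 − 52.8 = 22.5 mm
δ = F/k = 1370/55.027 = 24.897 mm
δ ≥ δ_solid → spring goes solid

YES, δ = 24.9 mm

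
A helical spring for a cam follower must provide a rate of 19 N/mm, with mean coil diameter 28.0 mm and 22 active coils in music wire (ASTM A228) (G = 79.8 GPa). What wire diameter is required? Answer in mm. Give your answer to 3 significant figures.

d = (8D³N_a·k / G)^(1/4) = (8·28.0³·22·19 / (79.8×10³))^0.25
  = (919.89)^0.25 = 5.5072 mm

5.51 mm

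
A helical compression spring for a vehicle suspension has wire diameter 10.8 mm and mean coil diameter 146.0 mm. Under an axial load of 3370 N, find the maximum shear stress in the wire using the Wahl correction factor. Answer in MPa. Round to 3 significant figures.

Spring index C = D/d = 146.0/10.8 = 13.5185
K_W = (4C−1)/(4C−4) + 0.615/C = 53.074/50.074 + 0.0455 = 1.1054
τ₀ = 8FD/(πd³) = 8·3370·146.0/(π·10.8³) = 3.93616e+06/3957.5 = 994.61 MPa
τ_max = K·τ₀ = 1.1054 × 994.61 = 1099.4 MPa

1100 MPa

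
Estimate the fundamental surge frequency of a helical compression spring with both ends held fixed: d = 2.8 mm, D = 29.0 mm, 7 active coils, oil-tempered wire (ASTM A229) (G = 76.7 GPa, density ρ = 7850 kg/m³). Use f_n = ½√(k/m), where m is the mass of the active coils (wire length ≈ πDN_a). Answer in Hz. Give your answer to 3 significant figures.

167 Hz

k = Gd⁴/(8D³N_a) = (76.7×10³)(2.8⁴)/(8·29.0³·7) = 3.4518 N/mm = 3451.8 N/m
Wire length L = πDN_a = π·29.0·7 = 637.74 mm
m = ρ·(πd²/4)·L = 7850 × 6.1575×10⁻⁶ m² × 0.63774 m = 0.030826 kg
f_n = ½√(k/m) = 0.5·√(3451.8/0.030826) = 0.5·√(1.1198e+05) = 167.31 Hz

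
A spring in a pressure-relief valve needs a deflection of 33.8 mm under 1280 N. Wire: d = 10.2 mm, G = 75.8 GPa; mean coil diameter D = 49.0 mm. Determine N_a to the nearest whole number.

23

Required rate k = F/δ = 1280/33.8 = 37.87 N/mm
N_a = Gd⁴/(8D³k) = (75.8×10³ × 10.2⁴)/(8 × 49.0³ × 37.87)
    = 8.20484e+08 / 3.56428e+07 = 23.02 → 23 coils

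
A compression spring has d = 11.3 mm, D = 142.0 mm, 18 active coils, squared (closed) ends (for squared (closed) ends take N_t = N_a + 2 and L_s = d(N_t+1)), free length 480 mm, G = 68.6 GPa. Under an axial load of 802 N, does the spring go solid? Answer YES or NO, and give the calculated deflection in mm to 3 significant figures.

YES, δ = 296 mm

k = Gd⁴/(8D³N_a) = (68.6×10³)(11.3⁴)/(8·142.0³·18) = 2.7128 N/mm
N_t = 20; L_s = 11.3·21 = 237.3 mm; δ_solid = L₀ − L_s = 480 − 237.3 = 242.7 mm
δ = F/k = 802/2.7128 = 295.64 mm
δ ≥ δ_solid → spring goes solid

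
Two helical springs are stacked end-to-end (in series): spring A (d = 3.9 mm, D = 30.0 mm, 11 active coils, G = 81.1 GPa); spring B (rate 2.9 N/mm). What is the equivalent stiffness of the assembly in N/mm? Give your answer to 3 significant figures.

2.12 N/mm

k_A = Gd⁴/(8D³N_a) = (81.1×10³)(3.9⁴)/(8·30.0³·11) = 7.8965 N/mm
Series: 1/k_eq = 1/7.8965 + 1/2.9 = 0.47147; k_eq = 2.121 N/mm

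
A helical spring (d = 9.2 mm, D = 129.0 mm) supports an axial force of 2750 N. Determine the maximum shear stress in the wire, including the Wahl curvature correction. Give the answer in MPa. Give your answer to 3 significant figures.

Spring index C = D/d = 129.0/9.2 = 14.0217
K_W = (4C−1)/(4C−4) + 0.615/C = 55.087/52.087 + 0.0439 = 1.1015
τ₀ = 8FD/(πd³) = 8·2750·129.0/(π·9.2³) = 2.838e+06/2446.3 = 1160.1 MPa
τ_max = K·τ₀ = 1.1015 × 1160.1 = 1277.8 MPa

1280 MPa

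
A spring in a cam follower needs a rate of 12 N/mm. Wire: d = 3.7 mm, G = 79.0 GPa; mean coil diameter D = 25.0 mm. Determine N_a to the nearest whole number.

10

N_a = Gd⁴/(8D³k) = (79.0×10³ × 3.7⁴)/(8 × 25.0³ × 12)
    = 1.48059e+07 / 1.5e+06 = 9.871 → 10 coils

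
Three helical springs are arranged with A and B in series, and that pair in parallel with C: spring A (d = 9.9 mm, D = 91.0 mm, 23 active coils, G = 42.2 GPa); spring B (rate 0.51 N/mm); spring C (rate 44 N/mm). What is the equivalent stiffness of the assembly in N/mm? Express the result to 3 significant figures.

44.4 N/mm

k_A = Gd⁴/(8D³N_a) = (42.2×10³)(9.9⁴)/(8·91.0³·23) = 2.9236 N/mm
Springs A,B series: k_AB = 1/(1/2.9236+1/0.51) = 0.43425 N/mm; parallel with C: k_eq = 0.43425+44 = 44.434 N/mm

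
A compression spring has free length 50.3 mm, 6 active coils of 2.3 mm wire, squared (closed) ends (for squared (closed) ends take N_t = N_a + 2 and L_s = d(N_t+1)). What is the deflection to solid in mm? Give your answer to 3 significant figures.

N_t = 8; L_s = 2.3·9 = 20.7 mm
δ_solid = L₀ − L_s = 50.3 − 20.7 = 29.6 mm

29.6 mm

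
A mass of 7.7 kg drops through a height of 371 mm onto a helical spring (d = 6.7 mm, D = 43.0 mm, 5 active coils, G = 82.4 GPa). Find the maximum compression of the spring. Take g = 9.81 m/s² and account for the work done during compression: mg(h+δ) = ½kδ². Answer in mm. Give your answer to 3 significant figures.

34.2 mm

k = Gd⁴/(8D³N_a) = (82.4×10³)(6.7⁴)/(8·43.0³·5) = 52.211 N/mm
W = mg = 7.7 × 9.81 = 75.537 N
½kδ² − Wδ − Wh = 0 → δ = (W + √(W² + 2kWh))/k
δ = (75.537 + √(5705.8 + 2.92634e+06))/52.211 = (75.537 + 1712.3)/52.211 = 34.243 mm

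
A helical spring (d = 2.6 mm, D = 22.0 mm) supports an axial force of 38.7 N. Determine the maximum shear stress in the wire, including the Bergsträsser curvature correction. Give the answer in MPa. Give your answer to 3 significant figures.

143 MPa

Spring index C = D/d = 22.0/2.6 = 8.4615
K_B = (4C+2)/(4C−3) = 35.846/30.846 = 1.1621
τ₀ = 8FD/(πd³) = 8·38.7·22.0/(π·2.6³) = 6811.2/55.217 = 123.35 MPa
τ_max = K·τ₀ = 1.1621 × 123.35 = 143.35 MPa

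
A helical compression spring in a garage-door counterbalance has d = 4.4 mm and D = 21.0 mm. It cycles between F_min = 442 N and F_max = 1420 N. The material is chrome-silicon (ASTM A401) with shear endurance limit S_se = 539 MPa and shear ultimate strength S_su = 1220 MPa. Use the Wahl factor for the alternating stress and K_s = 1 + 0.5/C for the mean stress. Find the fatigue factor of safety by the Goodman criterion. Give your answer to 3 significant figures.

0.778

C = D/d = 21.0/4.4 = 4.7727; K_W = (4C−1)/(4C−4)+0.615/C = 1.3277; K_s = 1+0.5/C = 1.1048
F_a = (F_max−F_min)/2 = 489 N; F_m = (F_max+F_min)/2 = 931 N
τ_a = K_W·8F_aD/(πd³) = 1.3277 × 306.98 = 407.56 MPa
τ_m = K_s·8F_mD/(πd³) = 1.1048 × 584.45 = 645.68 MPa
Goodman: 1/n_f = τ_a/S_se + τ_m/S_su = 407.56/539 + 645.68/1220 = 0.75615 + 0.52925 = 1.2854
n_f = 1/1.2854 = 0.778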